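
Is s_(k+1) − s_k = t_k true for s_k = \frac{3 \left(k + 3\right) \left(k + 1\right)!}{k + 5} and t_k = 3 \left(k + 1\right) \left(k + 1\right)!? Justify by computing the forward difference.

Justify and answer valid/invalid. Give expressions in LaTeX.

s_(k+1) = 3*(k + 4)*factorial(k + 2)/(k + 6)
s_(k+1) − s_k = 3*(k**3 + 10*k**2 + 29*k + 22)*factorial(k + 1)/((k + 5)*(k + 6))
(s_(k+1) − s_k) − t_k = -6*(k**2 + 6*k + 4)*factorial(k + 1)/((k + 5)*(k + 6))

Invalid: residual - \frac{6 \left(k^{2} + 6 k + 4\right) \left(k + 1\right)!}{\left(k + 5\right) \left(k + 6\right)} ≠ 0.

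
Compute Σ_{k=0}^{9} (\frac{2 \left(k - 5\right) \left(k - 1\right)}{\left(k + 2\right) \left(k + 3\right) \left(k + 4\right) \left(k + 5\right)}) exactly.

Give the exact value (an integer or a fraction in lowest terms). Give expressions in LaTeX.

The ratio is k*(k - 4)*(k + 2)/((k - 5)*(k - 1)*(k + 6)).
Take A(k)=k + 2, B(k)=k + 6, C(k)=k**2 - 6*k + 5.
f must satisfy (k + 2)·f(k+1) − (k + 5)·f(k) = k**2 - 6*k + 5.
d = 3 from the (1,1,2) case.
Solving with deg f ≤ 3: f(k) = k*(k**2 - 3*k + 32)/12.
Certificate R = B(k−1)f/C = k*(k + 5)*(k**2 - 3*k + 32)/(12*(k - 5)*(k - 1)) gives s_k = k*(k**2 - 3*k + 32)/(6*(k**3 + 9*k**2 + 26*k + 24)).
Verify: 2*(k**2 - 6*k + 5)/(k**4 + 14*k**3 + 71*k**2 + 154*k + 120) matches t_k.
Sum = s_(10) − s_(0); s_(10) = 85/1092, s_(0) = 0 ⇒ 85/1092.

Σ = 85/1092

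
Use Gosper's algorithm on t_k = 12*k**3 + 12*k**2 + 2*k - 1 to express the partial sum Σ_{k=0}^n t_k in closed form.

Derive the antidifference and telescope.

Ratio r(k) = (12*k**3 + 48*k**2 + 62*k + 25)/(12*k**3 + 12*k**2 + 2*k - 1).
Normal form (A,B,C) = (1, 1, k**3 + k**2 + k/6 - 1/12).
Solve (1)·f(k+1) − (1)·f(k) = k**3 + k**2 + k/6 - 1/12.
Degrees (0,0,3) ⇒ d ≤ 4.
Match coefficients ⇒ f(k) = k**2*(3*k**2 - 2*k - 2)/12.
Certificate R = B(k−1)f/C = k**2*(3*k**2 - 2*k - 2)/(12*k**3 + 12*k**2 + 2*k - 1) gives s_k = k**2*(3*k**2 - 2*k - 2).
Δs = 12*k**3 + 12*k**2 + 2*k - 1, as required.
Telescope: S(n) = s_(n+1) − s_(0) = 3*n**4 + 10*n**3 + 10*n**2 + 2*n - 1 − (0) = 3*n**4 + 10*n**3 + 10*n**2 + 2*n - 1.

S(n) = 3*n**4 + 10*n**3 + 10*n**2 + 2*n - 1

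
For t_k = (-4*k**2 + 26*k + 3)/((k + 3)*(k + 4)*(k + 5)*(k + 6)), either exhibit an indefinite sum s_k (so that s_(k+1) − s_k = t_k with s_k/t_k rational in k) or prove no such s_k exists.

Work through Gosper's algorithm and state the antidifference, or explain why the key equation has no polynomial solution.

s_k = k*(-k**2 + 48*k - 32)/(15*(k + 3)*(k + 4)*(k + 5))

r(k) = (k + 3)*(26*k - 4*(k + 1)**2 + 29)/((k + 7)*(-4*k**2 + 26*k + 3)) after simplifying.
Gosper form: A/B · C(k+1)/C(k) with A=k + 3, B=k + 7, C=k**2 - 13*k/2 - 3/4.
Need (k + 3)·f(k+1) − (k + 6)·f(k) = k**2 - 13*k/2 - 3/4.
d = 3 from the (1,1,2) case.
Coefficient equations give f(k) = k*(k**2 - 48*k + 32)/60.
Then R = B(k−1)f/C = k*(k + 6)*(k**2 - 48*k + 32)/(15*(4*k**2 - 26*k - 3)), so s_k = R(k)·t_k = k*(-k**2 + 48*k - 32)/(15*(k + 3)*(k + 4)*(k + 5)).
Verify: (-4*k**2 + 26*k + 3)/(k**4 + 18*k**3 + 119*k**2 + 342*k + 360) matches t_k.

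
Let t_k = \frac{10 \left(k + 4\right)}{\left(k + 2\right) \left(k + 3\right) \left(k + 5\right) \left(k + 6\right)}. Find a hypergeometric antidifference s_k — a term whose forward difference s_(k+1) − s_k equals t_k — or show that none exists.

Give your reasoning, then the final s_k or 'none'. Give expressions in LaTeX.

Step 1: r(k) = (k + 2)*(k + 5)**2/((k + 4)**2*(k + 7)).
So A=k + 2 and B=k + 7, with C=k**2 + 8*k + 16.
f must satisfy (k + 2)·f(k+1) − (k + 6)·f(k) = k**2 + 8*k + 16.
deg f ≤ 4 (via 1,1,2).
A polynomial solution: f(k) = k*(k + 3)*(k + 4)*(k + 7)/20.
Then R = B(k−1)f/C = k*(k + 3)*(k + 6)*(k + 7)/(20*(k + 4)), so s_k = R(k)·t_k = k*(k + 7)/(2*(k**2 + 7*k + 10)).
Verify: 10*(k + 4)/(k**4 + 16*k**3 + 91*k**2 + 216*k + 180) matches t_k.

s_k = \frac{k \left(k + 7\right)}{2 \left(k^{2} + 7 k + 10\right)}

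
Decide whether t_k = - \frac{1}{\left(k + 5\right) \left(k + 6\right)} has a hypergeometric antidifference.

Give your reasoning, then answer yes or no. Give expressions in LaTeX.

Yes. s_k = - \frac{k}{5 k + 25}.

The ratio is (k + 5)/(k + 7).
Gosper form: A/B · C(k+1)/C(k) with A=k + 5, B=k + 7, C=1.
Need (k + 5)·f(k+1) − (k + 6)·f(k) = 1.
d = 1 from the (1,1,0) case.
Solving with deg f ≤ 1: f(k) = k/5.
Certificate R = B(k−1)f/C = k*(k + 6)/5 gives s_k = -k/(5*k + 25).
Δs = -1/(k**2 + 11*k + 30), as required.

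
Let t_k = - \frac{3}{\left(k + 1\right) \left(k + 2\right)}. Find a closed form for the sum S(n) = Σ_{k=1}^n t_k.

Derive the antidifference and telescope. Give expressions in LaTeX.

S(n) = - \frac{3 n}{2 n + 4}

Compute t_(k+1)/t_k: get (k + 1)/(k + 3).
Gosper form: A/B · C(k+1)/C(k) with A=k + 1, B=k + 3, C=1.
Solve (k + 1)·f(k+1) − (k + 2)·f(k) = 1.
Bound: deg f ≤ 1.
Coefficient equations give f(k) = k.
Then R = B(k−1)f/C = k*(k + 2), so s_k = R(k)·t_k = -3*k/(k + 1).
s_(k+1) − s_k = -3/(k**2 + 3*k + 2) = t_k.
Σ_(k=1)^n t_k = s_(n+1) − s_(1) = (3*(-n - 1)/(n + 2)) − (-3/2), i.e. -3*n/(2*n + 4).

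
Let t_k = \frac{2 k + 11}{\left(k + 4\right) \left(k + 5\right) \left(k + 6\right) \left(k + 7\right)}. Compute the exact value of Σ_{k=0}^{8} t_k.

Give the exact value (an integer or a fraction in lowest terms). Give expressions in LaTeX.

Σ = 19/520

Step 1: r(k) = (k + 4)*(2*k + 13)/((k + 8)*(2*k + 11)).
Factor: A=k + 4; B=k + 8; C=k + 11/2.
Key eq: (k + 4)·f(k+1) = (k + 7)·f(k) + (k + 11/2).
Bound: deg f ≤ 3.
Solve for f: f(k) = k*(k + 5)*(k + 10)/48 (degree 3 ≤ 3).
Get s_k = R·t_k = k*(k + 10)/(24*(k**2 + 10*k + 24)) with R(k) = B(k−1)f(k)/C(k) = k*(k + 5)*(k + 7)*(k + 10)/(24*(2*k + 11)).
Δs = (2*k + 11)/(k**4 + 22*k**3 + 179*k**2 + 638*k + 840), as required.
Σ_(k=0)^(8) t_k = s_(9) − s_(0) = 19/520 − (0) = 19/520.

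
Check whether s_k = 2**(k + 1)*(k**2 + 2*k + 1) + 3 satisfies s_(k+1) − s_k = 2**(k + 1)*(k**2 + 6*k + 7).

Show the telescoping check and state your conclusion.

s_(k+1) = 2**(k + 2)*(2*k + (k + 1)**2 + 3) + 3
s_(k+1) − s_k = 2**(k + 1)*(k**2 + 6*k + 7)
(s_(k+1) − s_k) − t_k = 0

valid; difference matches t_k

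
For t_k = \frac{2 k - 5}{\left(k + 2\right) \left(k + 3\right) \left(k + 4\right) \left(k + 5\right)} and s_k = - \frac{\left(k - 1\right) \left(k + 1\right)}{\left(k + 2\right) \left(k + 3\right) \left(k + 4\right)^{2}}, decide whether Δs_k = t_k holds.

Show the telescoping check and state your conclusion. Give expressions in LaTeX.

s_(k+1) = -k*(k + 2)/((k + 3)*(k + 4)*(k + 5)**2)
s_(k+1) − s_k = (-k*(k + 2)**2*(k + 4) + (k - 1)*(k + 1)*(k + 5)**2)/((k + 2)*(k + 3)*(k + 4)**2*(k + 5)**2)
(s_(k+1) − s_k) − t_k = 3*(-3*k**2 - 7*k + 25)/(k**6 + 23*k**5 + 217*k**4 + 1073*k**3 + 2926*k**2 + 4160*k + 2400)

Invalid: residual \frac{3 \left(- 3 k^{2} - 7 k + 25\right)}{k^{6} + 23 k^{5} + 217 k^{4} + 1073 k^{3} + 2926 k^{2} + 4160 k + 2400} ≠ 0.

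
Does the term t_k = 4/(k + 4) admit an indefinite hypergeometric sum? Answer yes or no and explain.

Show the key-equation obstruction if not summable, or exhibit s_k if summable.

No — key equation has no polynomial f.

t_(k+1)/t_k = (k + 4)/(k + 5).
So A=k + 4 and B=k + 5, with C=1.
Set up (k + 4)·f(k+1) − (k + 4)·f(k) − (1) = 0.
Degrees (1,1,0) ⇒ d ≤ 0.
f = c0 ⇒ A·f(k+1) − B(k−1)·f(k) − C = -1. The system {-1 = 0} is inconsistent; no antidifference.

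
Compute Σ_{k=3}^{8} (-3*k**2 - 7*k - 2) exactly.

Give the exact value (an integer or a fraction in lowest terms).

Σ = -840

Ratio r(k) = (3*k**2 + 13*k + 12)/(3*k**2 + 7*k + 2).
Normal form (A,B,C) = (1, 1, k**2 + 7*k/3 + 2/3).
Key eq: (1)·f(k+1) = (1)·f(k) + (k**2 + 7*k/3 + 2/3).
Bound: deg f ≤ 3.
A polynomial solution: f(k) = k*(k**2 + 2*k - 1)/3.
So s_k = (B(k−1)f/C)·t_k = (k*(k**2 + 2*k - 1)/((k + 2)*(3*k + 1)))·t_k = k*(-k**2 - 2*k + 1).
Δs = -3*k**2 - 7*k - 2, as required.
Evaluate s at k=9 and k=3: -882 and -42; difference -840.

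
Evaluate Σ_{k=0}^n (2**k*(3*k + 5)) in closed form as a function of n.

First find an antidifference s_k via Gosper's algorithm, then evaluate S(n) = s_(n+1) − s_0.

S(n) = 6*2**n*n + 4*2**n + 1

The ratio is 2*(3*k + 8)/(3*k + 5).
Factor: A=2; B=1; C=k + 5/3.
Set up (2)·f(k+1) − (1)·f(k) − (k + 5/3) = 0.
From deg A=0, deg B=0, deg C=1: d=1.
Match coefficients ⇒ f(k) = (3*k - 1)/3.
Certificate R = B(k−1)f/C = (3*k - 1)/(3*k + 5) gives s_k = 2**k*(3*k - 1).
Verify: 2**k*(3*k + 5) matches t_k.
s_(n+1) = 2**(n + 1)*(3*n + 2) and s_(0) = -1, so S(n) = 6*2**n*n + 4*2**n + 1.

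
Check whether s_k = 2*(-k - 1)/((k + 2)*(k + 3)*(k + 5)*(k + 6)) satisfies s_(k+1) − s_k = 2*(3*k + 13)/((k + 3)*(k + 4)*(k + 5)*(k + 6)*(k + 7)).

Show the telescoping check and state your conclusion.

Invalid: residual 4*(-2*k - 9)/(k**6 + 27*k**5 + 295*k**4 + 1665*k**3 + 5104*k**2 + 8028*k + 5040) ≠ 0.

s_(k+1) = 2*(-k - 2)/((k + 3)*(k + 4)*(k + 6)*(k + 7))
s_(k+1) − s_k = 2*(3*k**2 + 15*k + 8)/(k**6 + 27*k**5 + 295*k**4 + 1665*k**3 + 5104*k**2 + 8028*k + 5040)
(s_(k+1) − s_k) − t_k = 4*(-2*k - 9)/(k**6 + 27*k**5 + 295*k**4 + 1665*k**3 + 5104*k**2 + 8028*k + 5040)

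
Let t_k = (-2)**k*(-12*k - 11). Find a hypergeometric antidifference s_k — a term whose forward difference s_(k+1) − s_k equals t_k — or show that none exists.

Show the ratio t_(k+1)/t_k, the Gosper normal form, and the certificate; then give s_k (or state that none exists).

Compute t_(k+1)/t_k: get 2*(-12*k - 23)/(12*k + 11).
Factor: A=-2; B=1; C=k + 11/12.
Set up (-2)·f(k+1) − (1)·f(k) − (k + 11/12) = 0.
Bound: deg f ≤ 1.
Match coefficients ⇒ f(k) = -(4*k + 1)/12.
Get s_k = R·t_k = (-2)**k*(4*k + 1) with R(k) = B(k−1)f(k)/C(k) = -(4*k + 1)/(12*k + 11).
Δs = (-2)**k*(-12*k - 11), as required.

s_k = (-2)**k*(4*k + 1)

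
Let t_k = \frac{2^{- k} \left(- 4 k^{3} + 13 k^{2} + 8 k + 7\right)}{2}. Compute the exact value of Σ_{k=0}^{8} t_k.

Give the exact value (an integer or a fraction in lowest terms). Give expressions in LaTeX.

Step 1: r(k) = (4*k**3 - k**2 - 22*k - 24)/(2*(4*k**3 - 13*k**2 - 8*k - 7)).
Take A(k)=1/2, B(k)=1, C(k)=k**3 - 13*k**2/4 - 2*k - 7/4.
f must satisfy (1/2)·f(k+1) − (1)·f(k) = k**3 - 13*k**2/4 - 2*k - 7/4.
From deg A=0, deg B=0, deg C=3: d=3.
Solving with deg f ≤ 3: f(k) = -(4*k**3 - k**2 + 2*k - 2)/2.
Then R = B(k−1)f/C = -2*(4*k**3 - k**2 + 2*k - 2)/(4*k**3 - 13*k**2 - 8*k - 7), so s_k = R(k)·t_k = (4*k**3 - k**2 + 2*k - 2)/2**k.
s_(k+1) − s_k = (-4*k**3 + 13*k**2 + 8*k + 7)/(2*2**k) = t_k.
Telescoping: Σ = s_(9) − s_(0) = 2851/512 − (-2) = 3875/512.

Σ = 3875/512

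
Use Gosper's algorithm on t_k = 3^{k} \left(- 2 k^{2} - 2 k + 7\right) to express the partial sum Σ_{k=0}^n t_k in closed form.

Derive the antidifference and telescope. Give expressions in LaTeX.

Compute t_(k+1)/t_k: get 3*(2*k**2 + 6*k - 3)/(2*k**2 + 2*k - 7).
Factor: A=3; B=1; C=k**2 + k - 7/2.
f must satisfy (3)·f(k+1) − (1)·f(k) = k**2 + k - 7/2.
d = 2 from the (0,0,2) case.
Match coefficients ⇒ f(k) = (k**2 - 2*k - 2)/2.
Get s_k = R·t_k = 3**k*(-k**2 + 2*k + 2) with R(k) = B(k−1)f(k)/C(k) = (k**2 - 2*k - 2)/(2*k**2 + 2*k - 7).
s_(k+1) − s_k = 3**k*(-2*k**2 - 2*k + 7) = t_k.
s_(n+1) = 3**(n + 1)*(3 - n**2) and s_(0) = 2, so S(n) = -3**(n + 1)*n**2 + 3**(n + 2) - 2.

S(n) = - 3^{n + 1} n^{2} + 3^{n + 2} - 2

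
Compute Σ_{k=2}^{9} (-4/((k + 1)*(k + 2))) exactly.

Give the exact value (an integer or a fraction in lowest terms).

Σ = -32/33

Ratio r(k) = (k + 1)/(k + 3).
A = k + 1, B = k + 3, C = 1.
Set up (k + 1)·f(k+1) − (k + 2)·f(k) − (1) = 0.
deg f ≤ 1 (via 1,1,0).
Solve for f: f(k) = k (degree 1 ≤ 1).
Then R = B(k−1)f/C = k*(k + 2), so s_k = R(k)·t_k = -4*k/(k + 1).
Verify: -4/(k**2 + 3*k + 2) matches t_k.
Evaluate s at k=10 and k=2: -40/11 and -8/3; difference -32/33.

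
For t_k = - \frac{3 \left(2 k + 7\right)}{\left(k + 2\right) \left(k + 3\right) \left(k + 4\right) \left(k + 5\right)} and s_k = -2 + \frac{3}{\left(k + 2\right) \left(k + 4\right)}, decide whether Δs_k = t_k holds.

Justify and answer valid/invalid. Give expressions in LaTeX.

s_(k+1) = -2 + 3/((k + 3)*(k + 5))
s_(k+1) − s_k = 3*(-2*k - 7)/(k**4 + 14*k**3 + 71*k**2 + 154*k + 120)
(s_(k+1) − s_k) − t_k = 0

Valid — Δs_k = t_k.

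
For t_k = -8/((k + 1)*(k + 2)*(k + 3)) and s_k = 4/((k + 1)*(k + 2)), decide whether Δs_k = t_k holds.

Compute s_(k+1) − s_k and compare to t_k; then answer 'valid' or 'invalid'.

valid (s_(k+1) − s_k reduces to t_k)

s_(k+1) = 4/((k + 2)*(k + 3))
s_(k+1) − s_k = -8/(k**3 + 6*k**2 + 11*k + 6)
(s_(k+1) − s_k) − t_k = 0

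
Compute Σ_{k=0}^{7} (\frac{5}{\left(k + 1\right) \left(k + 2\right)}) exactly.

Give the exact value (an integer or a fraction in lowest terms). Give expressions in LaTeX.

t_(k+1)/t_k = (k + 1)/(k + 3).
Gosper form: A/B · C(k+1)/C(k) with A=k + 1, B=k + 3, C=1.
f must satisfy (k + 1)·f(k+1) − (k + 2)·f(k) = 1.
d = 1 from the (1,1,0) case.
Solve for f: f(k) = k (degree 1 ≤ 1).
Then R = B(k−1)f/C = k*(k + 2), so s_k = R(k)·t_k = 5*k/(k + 1).
s_(k+1) − s_k = 5/(k**2 + 3*k + 2) = t_k.
Sum = s_(8) − s_(0); s_(8) = 40/9, s_(0) = 0 ⇒ 40/9.

Σ = 40/9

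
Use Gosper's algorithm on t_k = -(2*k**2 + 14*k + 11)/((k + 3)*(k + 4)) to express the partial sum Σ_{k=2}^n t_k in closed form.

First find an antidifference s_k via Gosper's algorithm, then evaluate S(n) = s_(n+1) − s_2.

S(n) = (-10*n**2 - 17*n + 27)/(5*(n + 4))

The ratio is (k + 3)*(14*k + 2*(k + 1)**2 + 25)/((k + 5)*(2*k**2 + 14*k + 11)).
Take A(k)=k + 3, B(k)=k + 5, C(k)=k**2 + 7*k + 11/2.
Key eq: (k + 3)·f(k+1) = (k + 4)·f(k) + (k**2 + 7*k + 11/2).
d = 2 from the (1,1,2) case.
Coefficient equations give f(k) = k*(6*k + 5)/6.
So s_k = (B(k−1)f/C)·t_k = (k*(k + 4)*(6*k + 5)/(3*(2*k**2 + 14*k + 11)))·t_k = k*(-6*k - 5)/(3*(k + 3)).
s_(k+1) − s_k = (-2*k**2 - 14*k - 11)/(k**2 + 7*k + 12) = t_k.
Telescope: S(n) = s_(n+1) − s_(2) = (-6*n**2 - 17*n - 11)/(3*(n + 4)) − (-34/15) = (-10*n**2 - 17*n + 27)/(5*(n + 4)).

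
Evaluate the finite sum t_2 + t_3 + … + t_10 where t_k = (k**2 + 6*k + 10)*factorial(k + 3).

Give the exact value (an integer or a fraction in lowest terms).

Σ = 1133317785120

Ratio r(k) = (k + 4)*(6*k + (k + 1)**2 + 16)/(k**2 + 6*k + 10).
So A=k + 4 and B=1, with C=k**2 + 6*k + 10.
Solve (k + 4)·f(k+1) − (1)·f(k) = k**2 + 6*k + 10.
deg f ≤ 1 (via 1,0,2).
Match coefficients ⇒ f(k) = k + 2.
So s_k = (B(k−1)f/C)·t_k = ((k + 2)/(k**2 + 6*k + 10))·t_k = (k + 2)*factorial(k + 3).
Check: Δs_k = (k**2 + 6*k + 10)*factorial(k + 3). ✓
Telescoping: Σ = s_(11) − s_(2) = 1133317785600 − (480) = 1133317785120.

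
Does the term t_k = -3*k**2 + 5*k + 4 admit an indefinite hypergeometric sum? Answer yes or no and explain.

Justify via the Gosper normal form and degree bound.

Yes. s_k = k*(-k**2 + 4*k + 1).

The ratio is (3*k**2 + k - 6)/(3*k**2 - 5*k - 4).
A = 1, B = 1, C = k**2 - 5*k/3 - 4/3.
Need (1)·f(k+1) − (1)·f(k) = k**2 - 5*k/3 - 4/3.
From deg A=0, deg B=0, deg C=2: d=3.
Solve for f: f(k) = k*(k**2 - 4*k - 1)/3 (degree 3 ≤ 3).
Then R = B(k−1)f/C = k*(k**2 - 4*k - 1)/(3*k**2 - 5*k - 4), so s_k = R(k)·t_k = k*(-k**2 + 4*k + 1).
Check: Δs_k = -3*k**2 + 5*k + 4. ✓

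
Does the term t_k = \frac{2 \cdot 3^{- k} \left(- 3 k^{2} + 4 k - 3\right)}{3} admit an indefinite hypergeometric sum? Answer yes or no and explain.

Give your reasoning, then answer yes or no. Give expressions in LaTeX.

Yes. s_k = 3^{- k} \left(3 k^{2} - k + 4\right).

r(k) = (3*k**2 + 2*k + 2)/(3*(3*k**2 - 4*k + 3)) after simplifying.
Factor: A=1/3; B=1; C=k**2 - 4*k/3 + 1.
Key eq: (1/3)·f(k+1) = (1)·f(k) + (k**2 - 4*k/3 + 1).
deg f ≤ 2 (via 0,0,2).
Solve for f: f(k) = -(3*k**2 - k + 4)/2 (degree 2 ≤ 2).
Certificate R = B(k−1)f/C = -3*(3*k**2 - k + 4)/(2*(3*k**2 - 4*k + 3)) gives s_k = (3*k**2 - k + 4)/3**k.
Δs = 2*(-3*k**2 + 4*k - 3)/(3*3**k), as required.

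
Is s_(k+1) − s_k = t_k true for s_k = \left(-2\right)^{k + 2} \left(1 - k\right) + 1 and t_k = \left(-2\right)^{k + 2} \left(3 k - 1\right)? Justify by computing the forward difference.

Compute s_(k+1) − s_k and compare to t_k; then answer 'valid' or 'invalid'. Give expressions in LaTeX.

s_(k+1) = -(-2)**(k + 3)*k + 1
s_(k+1) − s_k = (-2)**(k + 2)*(3*k - 1)
(s_(k+1) − s_k) − t_k = 0

Valid — Δs_k = t_k.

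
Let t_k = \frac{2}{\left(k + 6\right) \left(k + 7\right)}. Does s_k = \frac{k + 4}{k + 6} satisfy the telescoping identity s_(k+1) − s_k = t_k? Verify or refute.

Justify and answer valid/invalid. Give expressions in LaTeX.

Valid — Δs_k = t_k.

s_(k+1) = (k + 5)/(k + 7)
s_(k+1) − s_k = 2/(k**2 + 13*k + 42)
(s_(k+1) − s_k) − t_k = 0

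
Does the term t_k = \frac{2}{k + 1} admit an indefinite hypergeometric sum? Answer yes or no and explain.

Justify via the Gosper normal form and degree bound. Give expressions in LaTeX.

No; the coefficient equations for f are inconsistent.

t_(k+1)/t_k = (k + 1)/(k + 2).
Normal form (A,B,C) = (k + 1, k + 2, 1).
Key eq: (k + 1)·f(k+1) = (k + 1)·f(k) + (1).
d = 0 from the (1,1,0) case.
Put f(k) = c0: A·f(k+1) − B(k−1)·f(k) − C = -1; need -1 = 0 — inconsistent ⇒ no f, not summable.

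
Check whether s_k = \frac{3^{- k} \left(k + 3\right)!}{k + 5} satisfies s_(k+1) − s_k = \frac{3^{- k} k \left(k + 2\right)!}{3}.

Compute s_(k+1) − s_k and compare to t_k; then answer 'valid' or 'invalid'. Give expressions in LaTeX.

s_(k+1) = factorial(k + 4)/(3*3**k*(k + 6))
s_(k+1) − s_k = (k**2 + 6*k + 2)*factorial(k + 3)/(3*3**k*(k + 5)*(k + 6))
(s_(k+1) − s_k) − t_k = -2*(k**2 + 5*k - 3)*factorial(k + 2)/(3*3**k*(k + 5)*(k + 6))

Invalid: residual - \frac{2 \cdot 3^{- k} \left(k^{2} + 5 k - 3\right) \left(k + 2\right)!}{3 \left(k + 5\right) \left(k + 6\right)} ≠ 0.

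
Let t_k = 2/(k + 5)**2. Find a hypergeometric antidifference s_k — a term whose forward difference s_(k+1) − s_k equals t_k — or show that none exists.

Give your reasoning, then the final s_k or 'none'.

r(k) = (k + 5)**2/(k + 6)**2 after simplifying.
Factor: A=k**2 + 10*k + 25; B=k**2 + 12*k + 36; C=1.
f must satisfy (k**2 + 10*k + 25)·f(k+1) − (k**2 + 10*k + 25)·f(k) = 1.
From deg A=2, deg B=2, deg C=0: d=0.
f = c0 ⇒ A·f(k+1) − B(k−1)·f(k) − C = -1. The system {-1 = 0} is inconsistent; no antidifference.

not Gosper-summable; s_k does not exist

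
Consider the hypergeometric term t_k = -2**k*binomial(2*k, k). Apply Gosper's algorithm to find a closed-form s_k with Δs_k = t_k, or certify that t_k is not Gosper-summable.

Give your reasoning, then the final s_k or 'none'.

none — t_k is not Gosper-summable

t_(k+1)/t_k = 4*(2*k + 1)/(k + 1).
Take A(k)=8*k + 4, B(k)=k + 1, C(k)=1.
f must satisfy (8*k + 4)·f(k+1) − (k)·f(k) = 1.
Bound: deg f ≤ -1.
Negative degree bound (-1): no f exists, t_k not Gosper-summable.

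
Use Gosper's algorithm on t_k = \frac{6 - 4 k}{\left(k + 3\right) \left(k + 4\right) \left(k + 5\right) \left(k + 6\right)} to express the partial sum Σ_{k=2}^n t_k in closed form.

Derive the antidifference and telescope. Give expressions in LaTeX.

t_(k+1)/t_k = (k + 3)*(2*k - 1)/((k + 7)*(2*k - 3)).
Factor: A=k + 3; B=k + 7; C=k - 3/2.
Key eq: (k + 3)·f(k+1) = (k + 6)·f(k) + (k - 3/2).
Degrees (1,1,1) ⇒ d ≤ 3.
Coefficient equations give f(k) = -k/2.
Then R = B(k−1)f/C = -k*(k + 6)/(2*k - 3), so s_k = R(k)·t_k = 2*k/((k + 3)*(k + 4)*(k + 5)).
s_(k+1) − s_k = 2*(3 - 2*k)/(k**4 + 18*k**3 + 119*k**2 + 342*k + 360) = t_k.
Telescope: S(n) = s_(n+1) − s_(2) = 2*(n + 1)/(n**3 + 15*n**2 + 74*n + 120) − (2/105) = 2*(-n**3 - 15*n**2 + 31*n - 15)/(105*(n**3 + 15*n**2 + 74*n + 120)).

S(n) = \frac{2 \left(- n^{3} - 15 n^{2} + 31 n - 15\right)}{105 \left(n^{3} + 15 n^{2} + 74 n + 120\right)}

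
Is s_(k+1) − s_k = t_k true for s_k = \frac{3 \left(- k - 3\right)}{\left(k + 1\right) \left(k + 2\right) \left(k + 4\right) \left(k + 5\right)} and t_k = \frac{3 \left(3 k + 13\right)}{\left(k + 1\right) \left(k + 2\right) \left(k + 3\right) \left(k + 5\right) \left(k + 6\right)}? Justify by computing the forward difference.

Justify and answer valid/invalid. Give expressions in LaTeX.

s_(k+1) = 3*(-k - 4)/((k + 2)*(k + 3)*(k + 5)*(k + 6))
s_(k+1) − s_k = 3*(3*k**2 + 21*k + 38)/(k**6 + 21*k**5 + 175*k**4 + 735*k**3 + 1624*k**2 + 1764*k + 720)
(s_(k+1) − s_k) − t_k = 6*(-2*k - 7)/(k**6 + 21*k**5 + 175*k**4 + 735*k**3 + 1624*k**2 + 1764*k + 720)

Invalid: residual \frac{6 \left(- 2 k - 7\right)}{k^{6} + 21 k^{5} + 175 k^{4} + 735 k^{3} + 1624 k^{2} + 1764 k + 720} ≠ 0.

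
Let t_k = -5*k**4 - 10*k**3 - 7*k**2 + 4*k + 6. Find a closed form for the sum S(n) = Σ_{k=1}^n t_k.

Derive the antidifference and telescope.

The ratio is (5*k**4 + 30*k**3 + 67*k**2 + 60*k + 12)/(5*k**4 + 10*k**3 + 7*k**2 - 4*k - 6).
Normal form (A,B,C) = (1, 1, k**4 + 2*k**3 + 7*k**2/5 - 4*k/5 - 6/5).
Key eq: (1)·f(k+1) = (1)·f(k) + (k**4 + 2*k**3 + 7*k**2/5 - 4*k/5 - 6/5).
d = 5 from the (0,0,4) case.
Coefficient equations give f(k) = k*(k + 1)*(k**3 - k**2 - 3)/5.
Certificate R = B(k−1)f/C = k*(k**3 - k**2 - 3)/(5*k**3 + 5*k**2 + 2*k - 6) gives s_k = k*(-k**4 + k**2 + 3*k + 3).
Verify: -5*k**4 - 10*k**3 - 7*k**2 + 4*k + 6 matches t_k.
Σ_(k=1)^n t_k = s_(n+1) − s_(1) = (-n**5 - 5*n**4 - 9*n**3 - 4*n**2 + 7*n + 6) − (6), i.e. n*(-n**4 - 5*n**3 - 9*n**2 - 4*n + 7).

S(n) = n*(-n**4 - 5*n**3 - 9*n**2 - 4*n + 7)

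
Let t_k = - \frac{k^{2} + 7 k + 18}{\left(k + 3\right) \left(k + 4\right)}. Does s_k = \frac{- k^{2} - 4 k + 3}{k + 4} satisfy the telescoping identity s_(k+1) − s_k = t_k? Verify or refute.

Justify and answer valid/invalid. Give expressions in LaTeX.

s_(k+1) = (-k**2 - 6*k - 2)/(k + 5)
s_(k+1) − s_k = (-k**2 - 9*k - 23)/(k**2 + 9*k + 20)
(s_(k+1) − s_k) − t_k = 3*(k + 7)/(k**3 + 12*k**2 + 47*k + 60)

Invalid: residual \frac{3 \left(k + 7\right)}{k^{3} + 12 k^{2} + 47 k + 60} ≠ 0.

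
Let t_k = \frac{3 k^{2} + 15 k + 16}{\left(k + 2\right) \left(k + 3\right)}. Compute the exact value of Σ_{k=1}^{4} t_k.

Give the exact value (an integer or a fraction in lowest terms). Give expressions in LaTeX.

Ratio r(k) = (k + 2)*(15*k + 3*(k + 1)**2 + 31)/((k + 4)*(3*k**2 + 15*k + 16)).
Normal form (A,B,C) = (k + 2, k + 4, k**2 + 5*k + 16/3).
Need (k + 2)·f(k+1) − (k + 3)·f(k) = k**2 + 5*k + 16/3.
Degrees (1,1,2) ⇒ d ≤ 2.
A polynomial solution: f(k) = k*(3*k + 5)/3.
Then R = B(k−1)f/C = k*(k + 3)*(3*k + 5)/(3*k**2 + 15*k + 16), so s_k = R(k)·t_k = k*(3*k + 5)/(k + 2).
Δs = (3*k**2 + 15*k + 16)/(k**2 + 5*k + 6), as required.
Telescoping: Σ = s_(5) − s_(1) = 100/7 − (8/3) = 244/21.

Σ = 244/21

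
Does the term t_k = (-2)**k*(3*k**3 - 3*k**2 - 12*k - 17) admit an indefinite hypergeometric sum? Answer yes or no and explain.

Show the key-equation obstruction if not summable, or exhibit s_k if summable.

r(k) = 2*(-3*k**3 - 6*k**2 + 9*k + 29)/(3*k**3 - 3*k**2 - 12*k - 17) after simplifying.
Factor: A=-2; B=1; C=k**3 - k**2 - 4*k - 17/3.
Set up (-2)·f(k+1) − (1)·f(k) − (k**3 - k**2 - 4*k - 17/3) = 0.
Degrees (0,0,3) ⇒ d ≤ 3.
Solving with deg f ≤ 3: f(k) = -(k**3 - 3*k**2 - 2*k - 3)/3.
Certificate R = B(k−1)f/C = -(k**3 - 3*k**2 - 2*k - 3)/(3*k**3 - 3*k**2 - 12*k - 17) gives s_k = (-2)**k*(-k**3 + 3*k**2 + 2*k + 3).
Check: Δs_k = (-2)**k*(3*k**3 - 3*k**2 - 12*k - 17). ✓

Yes. s_k = (-2)**k*(-k**3 + 3*k**2 + 2*k + 3).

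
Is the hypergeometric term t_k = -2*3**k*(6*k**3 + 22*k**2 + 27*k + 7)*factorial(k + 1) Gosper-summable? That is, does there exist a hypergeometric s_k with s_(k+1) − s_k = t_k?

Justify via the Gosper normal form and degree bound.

Compute t_(k+1)/t_k: get 3*(6*k**4 + 52*k**3 + 169*k**2 + 240*k + 124)/(6*k**3 + 22*k**2 + 27*k + 7).
So A=3*k + 6 and B=1, with C=k**3 + 11*k**2/3 + 9*k/2 + 7/6.
f must satisfy (3*k + 6)·f(k+1) − (1)·f(k) = k**3 + 11*k**2/3 + 9*k/2 + 7/6.
d = 2 from the (1,0,3) case.
Coefficient equations give f(k) = (2*k**2 - 1)/6.
So s_k = (B(k−1)f/C)·t_k = ((2*k**2 - 1)/(6*k**3 + 22*k**2 + 27*k + 7))·t_k = -2*3**k*(2*k**2 - 1)*factorial(k + 1).
Check: Δs_k = -2*3**k*(6*k**3 + 22*k**2 + 27*k + 7)*factorial(k + 1). ✓

Yes. s_k = -2*3**k*(2*k**2 - 1)*factorial(k + 1).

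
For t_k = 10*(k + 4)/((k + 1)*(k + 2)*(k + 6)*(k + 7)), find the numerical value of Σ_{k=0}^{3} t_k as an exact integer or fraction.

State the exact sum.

Ratio r(k) = (k + 1)*(k + 5)*(k + 6)/((k + 3)*(k + 4)*(k + 8)).
So A=k + 1 and B=k + 8, with C=k**4 + 16*k**3 + 95*k**2 + 248*k + 240.
Key eq: (k + 1)·f(k+1) = (k + 7)·f(k) + (k**4 + 16*k**3 + 95*k**2 + 248*k + 240).
deg f ≤ 6 (via 1,1,4).
Match coefficients ⇒ f(k) = k*(k + 2)*(k + 3)*(k + 4)*(k + 5)*(k + 7)/12.
Then R = B(k−1)f/C = k*(k + 2)*(k + 7)**2/(12*(k + 4)), so s_k = R(k)·t_k = 5*k*(k + 7)/(6*(k**2 + 7*k + 6)).
Verify: 10*(k + 4)/(k**4 + 16*k**3 + 83*k**2 + 152*k + 84) matches t_k.
Sum = s_(4) − s_(0); s_(4) = 11/15, s_(0) = 0 ⇒ 11/15.

Σ = 11/15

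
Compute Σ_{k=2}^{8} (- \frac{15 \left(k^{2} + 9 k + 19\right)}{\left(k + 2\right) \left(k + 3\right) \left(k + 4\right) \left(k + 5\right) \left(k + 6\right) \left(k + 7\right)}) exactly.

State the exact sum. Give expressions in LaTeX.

r(k) = (k + 2)*(9*k + (k + 1)**2 + 28)/((k + 8)*(k**2 + 9*k + 19)) after simplifying.
Factor: A=k + 2; B=k + 8; C=k**2 + 9*k + 19.
Set up (k + 2)·f(k+1) − (k + 7)·f(k) − (k**2 + 9*k + 19) = 0.
Bound: deg f ≤ 5.
Coefficient equations give f(k) = k*(k + 3)*(k + 5)*(k**2 + 12*k + 44)/144.
Certificate R = B(k−1)f/C = k*(k + 3)*(k + 5)*(k + 7)*(k**2 + 12*k + 44)/(144*(k**2 + 9*k + 19)) gives s_k = 5*k*(-k**2 - 12*k - 44)/(48*(k**3 + 12*k**2 + 44*k + 48)).
s_(k+1) − s_k = 15*(-k**2 - 9*k - 19)/(k**6 + 27*k**5 + 295*k**4 + 1665*k**3 + 5104*k**2 + 8028*k + 5040) = t_k.
Evaluate s at k=9 and k=2: -233/2288 and -5/64; difference -217/9152.

Σ = -217/9152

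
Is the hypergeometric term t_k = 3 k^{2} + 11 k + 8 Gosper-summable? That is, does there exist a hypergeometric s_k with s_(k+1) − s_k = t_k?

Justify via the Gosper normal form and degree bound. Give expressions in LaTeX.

Yes. s_k = k \left(k^{2} + 4 k + 3\right).

r(k) = (3*k**2 + 17*k + 22)/(3*k**2 + 11*k + 8) after simplifying.
Take A(k)=1, B(k)=1, C(k)=k**2 + 11*k/3 + 8/3.
Solve (1)·f(k+1) − (1)·f(k) = k**2 + 11*k/3 + 8/3.
Degrees (0,0,2) ⇒ d ≤ 3.
Match coefficients ⇒ f(k) = k*(k + 1)*(k + 3)/3.
So s_k = (B(k−1)f/C)·t_k = (k*(k + 3)/(3*k + 8))·t_k = k*(k**2 + 4*k + 3).
Check: Δs_k = 3*k**2 + 11*k + 8. ✓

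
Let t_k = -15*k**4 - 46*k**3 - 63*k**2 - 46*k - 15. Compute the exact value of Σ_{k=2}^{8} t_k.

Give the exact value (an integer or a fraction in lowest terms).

r(k) = (15*k**4 + 106*k**3 + 291*k**2 + 370*k + 185)/(15*k**4 + 46*k**3 + 63*k**2 + 46*k + 15) after simplifying.
Take A(k)=1, B(k)=1, C(k)=k**4 + 46*k**3/15 + 21*k**2/5 + 46*k/15 + 1.
f must satisfy (1)·f(k+1) − (1)·f(k) = k**4 + 46*k**3/15 + 21*k**2/5 + 46*k/15 + 1.
Degrees (0,0,4) ⇒ d ≤ 5.
Solve for f: f(k) = k*(3*k**4 + 4*k**3 + 3*k**2 + 3*k + 2)/15 (degree 5 ≤ 5).
Get s_k = R·t_k = k*(-3*k**4 - 4*k**3 - 3*k**2 - 3*k - 2) with R(k) = B(k−1)f(k)/C(k) = k*(3*k**4 + 4*k**3 + 3*k**2 + 3*k + 2)/(15*k**4 + 46*k**3 + 63*k**2 + 46*k + 15).
Check: Δs_k = -15*k**4 - 46*k**3 - 63*k**2 - 46*k - 15. ✓
Sum = s_(9) − s_(2); s_(9) = -205839, s_(2) = -200 ⇒ -205639.

Σ = -205639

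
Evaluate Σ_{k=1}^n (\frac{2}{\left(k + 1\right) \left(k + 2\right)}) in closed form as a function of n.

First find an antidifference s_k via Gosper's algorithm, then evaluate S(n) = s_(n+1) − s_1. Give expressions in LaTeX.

Step 1: r(k) = (k + 1)/(k + 3).
Factor: A=k + 1; B=k + 3; C=1.
Key eq: (k + 1)·f(k+1) = (k + 2)·f(k) + (1).
From deg A=1, deg B=1, deg C=0: d=1.
Solve for f: f(k) = k (degree 1 ≤ 1).
Then R = B(k−1)f/C = k*(k + 2), so s_k = R(k)·t_k = 2*k/(k + 1).
Check: Δs_k = 2/(k**2 + 3*k + 2). ✓
Evaluate: s_(n+1) = 2*(n + 1)/(n + 2); subtract s_(1) = 1 ⇒ S(n) = n/(n + 2).

S(n) = \frac{n}{n + 2}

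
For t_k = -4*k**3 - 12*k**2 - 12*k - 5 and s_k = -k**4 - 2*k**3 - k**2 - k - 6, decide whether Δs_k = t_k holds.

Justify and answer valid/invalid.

s_(k+1) = -k**4 - 6*k**3 - 13*k**2 - 13*k - 11
s_(k+1) − s_k = -4*k**3 - 12*k**2 - 12*k - 5
(s_(k+1) − s_k) − t_k = 0

valid; difference matches t_k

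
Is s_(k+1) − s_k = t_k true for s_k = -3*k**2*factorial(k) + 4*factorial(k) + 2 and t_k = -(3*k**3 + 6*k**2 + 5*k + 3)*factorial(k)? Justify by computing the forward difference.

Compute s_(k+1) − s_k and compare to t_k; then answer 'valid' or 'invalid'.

Valid — Δs_k = t_k.

s_(k+1) = -3*k**3*factorial(k) - 9*k**2*factorial(k) - 5*k*factorial(k) + factorial(k) + 2
s_(k+1) − s_k = -(3*k**3 + 6*k**2 + 5*k + 3)*factorial(k)
(s_(k+1) − s_k) − t_k = 0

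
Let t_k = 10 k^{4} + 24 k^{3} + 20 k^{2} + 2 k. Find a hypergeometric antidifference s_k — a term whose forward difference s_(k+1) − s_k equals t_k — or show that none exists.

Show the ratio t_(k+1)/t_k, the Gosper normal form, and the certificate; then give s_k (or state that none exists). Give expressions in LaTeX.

Compute t_(k+1)/t_k: get (5*k**4 + 32*k**3 + 76*k**2 + 77*k + 28)/(k*(5*k**3 + 12*k**2 + 10*k + 1)).
Take A(k)=1, B(k)=1, C(k)=k**4 + 12*k**3/5 + 2*k**2 + k/5.
Solve (1)·f(k+1) − (1)·f(k) = k**4 + 12*k**3/5 + 2*k**2 + k/5.
From deg A=0, deg B=0, deg C=4: d=5.
Solving with deg f ≤ 5: f(k) = k*(k - 1)*(2*k**3 + 3*k**2 + k - 2)/10.
Then R = B(k−1)f/C = (k - 1)*(2*k**3 + 3*k**2 + k - 2)/(2*(5*k**3 + 12*k**2 + 10*k + 1)), so s_k = R(k)·t_k = k*(2*k**4 + k**3 - 2*k**2 - 3*k + 2).
Δs = 2*k*(5*k**3 + 12*k**2 + 10*k + 1), as required.

s_k = k \left(2 k^{4} + k^{3} - 2 k^{2} - 3 k + 2\right)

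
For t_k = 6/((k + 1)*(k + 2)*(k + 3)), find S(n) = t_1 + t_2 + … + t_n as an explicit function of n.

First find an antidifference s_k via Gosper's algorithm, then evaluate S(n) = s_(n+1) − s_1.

S(n) = n*(n + 5)/(2*(n**2 + 5*n + 6))

t_(k+1)/t_k = (k + 1)/(k + 4).
Take A(k)=k + 1, B(k)=k + 4, C(k)=1.
f must satisfy (k + 1)·f(k+1) − (k + 3)·f(k) = 1.
deg f ≤ 2 (via 1,1,0).
Match coefficients ⇒ f(k) = k*(k + 3)/4.
Then R = B(k−1)f/C = k*(k + 3)**2/4, so s_k = R(k)·t_k = 3*k*(k + 3)/(2*(k + 1)*(k + 2)).
s_(k+1) − s_k = 6/(k**3 + 6*k**2 + 11*k + 6) = t_k.
Telescope: S(n) = s_(n+1) − s_(1) = 3*(n**2 + 5*n + 4)/(2*(n**2 + 5*n + 6)) − (1) = n*(n + 5)/(2*(n**2 + 5*n + 6)).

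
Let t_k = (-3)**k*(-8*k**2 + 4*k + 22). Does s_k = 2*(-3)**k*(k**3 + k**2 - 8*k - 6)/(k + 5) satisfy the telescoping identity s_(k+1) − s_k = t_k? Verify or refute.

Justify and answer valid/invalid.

Invalid: residual (-3)**k*(16*k**3 + 76*k**2 - 92*k - 228)/(k**2 + 11*k + 30) ≠ 0.

s_(k+1) = 6*(-3)**k*(-k**3 - 4*k**2 + 3*k + 12)/(k + 6)
s_(k+1) − s_k = (-3)**k*(-8*k**4 - 68*k**3 - 98*k**2 + 270*k + 432)/(k**2 + 11*k + 30)
(s_(k+1) − s_k) − t_k = (-3)**k*(16*k**3 + 76*k**2 - 92*k - 228)/(k**2 + 11*k + 30)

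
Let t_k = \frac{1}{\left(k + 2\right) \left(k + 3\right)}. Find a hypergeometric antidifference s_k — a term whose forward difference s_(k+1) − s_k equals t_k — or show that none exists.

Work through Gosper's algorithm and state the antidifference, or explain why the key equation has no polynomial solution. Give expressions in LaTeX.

s_k = \frac{k}{2 \left(k + 2\right)}

Ratio r(k) = (k + 2)/(k + 4).
Gosper form: A/B · C(k+1)/C(k) with A=k + 2, B=k + 4, C=1.
Set up (k + 2)·f(k+1) − (k + 3)·f(k) − (1) = 0.
d = 1 from the (1,1,0) case.
Coefficient equations give f(k) = k/2.
R(k) = B(k−1)·f(k)/C(k) = k*(k + 3)/2; s_k = R·t_k = k/(2*(k + 2)).
Δs = 1/(k**2 + 5*k + 6), as required.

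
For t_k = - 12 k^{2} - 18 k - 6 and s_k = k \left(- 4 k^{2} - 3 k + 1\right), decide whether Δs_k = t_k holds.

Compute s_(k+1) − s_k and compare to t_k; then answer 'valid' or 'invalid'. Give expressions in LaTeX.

s_(k+1) = -(k + 1)*(3*k + 4*(k + 1)**2 + 2)
s_(k+1) − s_k = -12*k**2 - 18*k - 6
(s_(k+1) − s_k) − t_k = 0

Valid: the claim telescopes to t_k.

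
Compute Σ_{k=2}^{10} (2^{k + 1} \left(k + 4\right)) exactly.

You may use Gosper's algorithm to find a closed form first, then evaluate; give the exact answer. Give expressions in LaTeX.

Σ = 53216

Compute t_(k+1)/t_k: get 2*(k + 5)/(k + 4).
So A=2 and B=1, with C=k + 4.
Solve (2)·f(k+1) − (1)·f(k) = k + 4.
Degrees (0,0,1) ⇒ d ≤ 1.
Solve for f: f(k) = k + 2 (degree 1 ≤ 1).
Then R = B(k−1)f/C = (k + 2)/(k + 4), so s_k = R(k)·t_k = 2**(k + 1)*(k + 2).
Verify: 2**(k + 1)*(k + 4) matches t_k.
Sum = s_(11) − s_(2); s_(11) = 53248, s_(2) = 32 ⇒ 53216.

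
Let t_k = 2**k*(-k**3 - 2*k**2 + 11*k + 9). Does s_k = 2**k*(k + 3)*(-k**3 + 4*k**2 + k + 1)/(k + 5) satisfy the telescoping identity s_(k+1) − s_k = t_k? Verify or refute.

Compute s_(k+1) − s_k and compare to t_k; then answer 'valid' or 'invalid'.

s_(k+1) = 2**(k + 1)*(k + 4)*(k - (k + 1)**3 + 4*(k + 1)**2 + 2)/(k + 6)
s_(k+1) − s_k = 2**k*(-k**5 - 11*k**4 - 29*k**3 + 76*k**2 + 303*k + 182)/(k**2 + 11*k + 30)
(s_(k+1) − s_k) − t_k = 2**(k + 1)*(k**4 + 6*k**3 + 3*k**2 - 63*k - 44)/(k**2 + 11*k + 30)

Invalid: residual 2**(k + 1)*(k**4 + 6*k**3 + 3*k**2 - 63*k - 44)/(k**2 + 11*k + 30) ≠ 0.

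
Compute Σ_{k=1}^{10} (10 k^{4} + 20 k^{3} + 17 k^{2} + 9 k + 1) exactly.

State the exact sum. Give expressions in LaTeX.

t_(k+1)/t_k = (10*k**4 + 60*k**3 + 137*k**2 + 143*k + 57)/(10*k**4 + 20*k**3 + 17*k**2 + 9*k + 1).
A = 1, B = 1, C = k**4 + 2*k**3 + 17*k**2/10 + 9*k/10 + 1/10.
Set up (1)·f(k+1) − (1)·f(k) − (k**4 + 2*k**3 + 17*k**2/10 + 9*k/10 + 1/10) = 0.
d = 5 from the (0,0,4) case.
Solving with deg f ≤ 5: f(k) = k*(2*k**4 - k**2 + k - 1)/10.
Get s_k = R·t_k = k*(2*k**4 - k**2 + k - 1) with R(k) = B(k−1)f(k)/C(k) = k*(2*k**4 - k**2 + k - 1)/(10*k**4 + 20*k**3 + 17*k**2 + 9*k + 1).
Δs = 10*k**4 + 20*k**3 + 17*k**2 + 9*k + 1, as required.
Sum = s_(11) − s_(1); s_(11) = 320881, s_(1) = 1 ⇒ 320880.

Σ = 320880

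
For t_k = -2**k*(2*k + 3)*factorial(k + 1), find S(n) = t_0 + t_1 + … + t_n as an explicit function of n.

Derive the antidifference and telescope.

Compute t_(k+1)/t_k: get 2*(k + 2)*(2*k + 5)/(2*k + 3).
Gosper form: A/B · C(k+1)/C(k) with A=2*k + 4, B=1, C=k + 3/2.
Set up (2*k + 4)·f(k+1) − (1)·f(k) − (k + 3/2) = 0.
Degrees (1,0,1) ⇒ d ≤ 0.
Solve for f: f(k) = 1/2 (degree 0 ≤ 0).
Certificate R = B(k−1)f/C = 1/(2*k + 3) gives s_k = -2**k*factorial(k + 1).
Δs = -2**k*(2*k + 3)*factorial(k + 1), as required.
Evaluate: s_(n+1) = -2**(n + 1)*factorial(n + 2); subtract s_(0) = -1 ⇒ S(n) = -2*2**n*factorial(n + 2) + 1.

S(n) = -2*2**n*factorial(n + 2) + 1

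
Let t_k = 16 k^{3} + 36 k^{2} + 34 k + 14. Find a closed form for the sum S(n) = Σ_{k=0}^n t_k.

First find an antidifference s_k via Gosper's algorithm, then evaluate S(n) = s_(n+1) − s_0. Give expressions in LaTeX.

The ratio is (8*k**3 + 42*k**2 + 77*k + 50)/(8*k**3 + 18*k**2 + 17*k + 7).
Gosper form: A/B · C(k+1)/C(k) with A=1, B=1, C=k**3 + 9*k**2/4 + 17*k/8 + 7/8.
f must satisfy (1)·f(k+1) − (1)·f(k) = k**3 + 9*k**2/4 + 17*k/8 + 7/8.
Bound: deg f ≤ 4.
Solve for f: f(k) = k*(k + 1)*(4*k**2 + 3)/16 (degree 4 ≤ 4).
Then R = B(k−1)f/C = k*(4*k**2 + 3)/(2*(8*k**2 + 10*k + 7)), so s_k = R(k)·t_k = k*(4*k**3 + 4*k**2 + 3*k + 3).
Verify: 16*k**3 + 36*k**2 + 34*k + 14 matches t_k.
s_(n+1) = 4*n**4 + 20*n**3 + 39*n**2 + 37*n + 14 and s_(0) = 0, so S(n) = 4*n**4 + 20*n**3 + 39*n**2 + 37*n + 14.

S(n) = 4 n^{4} + 20 n^{3} + 39 n^{2} + 37 n + 14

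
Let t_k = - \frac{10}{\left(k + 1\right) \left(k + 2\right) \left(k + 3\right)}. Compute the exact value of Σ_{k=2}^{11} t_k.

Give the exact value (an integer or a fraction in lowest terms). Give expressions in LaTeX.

The ratio is (k + 1)/(k + 4).
Normal form (A,B,C) = (k + 1, k + 4, 1).
Key eq: (k + 1)·f(k+1) = (k + 3)·f(k) + (1).
Bound: deg f ≤ 2.
A polynomial solution: f(k) = k*(k + 3)/4.
R(k) = B(k−1)·f(k)/C(k) = k*(k + 3)**2/4; s_k = R·t_k = 5*k*(-k - 3)/(2*(k + 1)*(k + 2)).
s_(k+1) − s_k = -10/(k**3 + 6*k**2 + 11*k + 6) = t_k.
Sum = s_(12) − s_(2); s_(12) = -225/91, s_(2) = -25/12 ⇒ -425/1092.

Σ = -425/1092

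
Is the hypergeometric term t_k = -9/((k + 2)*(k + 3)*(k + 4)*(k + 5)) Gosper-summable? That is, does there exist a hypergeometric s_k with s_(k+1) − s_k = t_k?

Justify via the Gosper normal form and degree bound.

Yes. s_k = k*(-k**2 - 9*k - 26)/(8*(k + 2)*(k + 3)*(k + 4)).

Step 1: r(k) = (k + 2)/(k + 6).
A = k + 2, B = k + 6, C = 1.
Set up (k + 2)·f(k+1) − (k + 5)·f(k) − (1) = 0.
d = 3 from the (1,1,0) case.
A polynomial solution: f(k) = k*(k**2 + 9*k + 26)/72.
Certificate R = B(k−1)f/C = k*(k + 5)*(k**2 + 9*k + 26)/72 gives s_k = k*(-k**2 - 9*k - 26)/(8*(k + 2)*(k + 3)*(k + 4)).
s_(k+1) − s_k = -9/(k**4 + 14*k**3 + 71*k**2 + 154*k + 120) = t_k.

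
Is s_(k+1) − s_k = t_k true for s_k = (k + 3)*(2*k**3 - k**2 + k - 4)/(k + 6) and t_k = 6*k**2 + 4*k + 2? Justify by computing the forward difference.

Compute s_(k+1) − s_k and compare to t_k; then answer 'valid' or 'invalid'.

Invalid: residual 3*(-4*k**3 - 41*k**2 - 25*k - 16)/(k**2 + 13*k + 42) ≠ 0.

s_(k+1) = (k + 4)*(k + 2*(k + 1)**3 - (k + 1)**2 - 3)/(k + 7)
s_(k+1) − s_k = (6*k**4 + 70*k**3 + 183*k**2 + 119*k + 36)/(k**2 + 13*k + 42)
(s_(k+1) − s_k) − t_k = 3*(-4*k**3 - 41*k**2 - 25*k - 16)/(k**2 + 13*k + 42)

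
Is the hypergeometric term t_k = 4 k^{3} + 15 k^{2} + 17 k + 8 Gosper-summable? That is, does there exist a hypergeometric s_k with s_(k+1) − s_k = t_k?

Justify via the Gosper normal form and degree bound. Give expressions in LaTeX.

Yes. s_k = k \left(k^{3} + 3 k^{2} + 2 k + 2\right).

Step 1: r(k) = (4*k**3 + 27*k**2 + 59*k + 44)/(4*k**3 + 15*k**2 + 17*k + 8).
Factor: A=1; B=1; C=k**3 + 15*k**2/4 + 17*k/4 + 2.
Solve (1)·f(k+1) − (1)·f(k) = k**3 + 15*k**2/4 + 17*k/4 + 2.
d = 4 from the (0,0,3) case.
Match coefficients ⇒ f(k) = k*(k**3 + 3*k**2 + 2*k + 2)/4.
R(k) = B(k−1)·f(k)/C(k) = k*(k**3 + 3*k**2 + 2*k + 2)/(4*k**3 + 15*k**2 + 17*k + 8); s_k = R·t_k = k*(k**3 + 3*k**2 + 2*k + 2).
Δs = 4*k**3 + 15*k**2 + 17*k + 8, as required.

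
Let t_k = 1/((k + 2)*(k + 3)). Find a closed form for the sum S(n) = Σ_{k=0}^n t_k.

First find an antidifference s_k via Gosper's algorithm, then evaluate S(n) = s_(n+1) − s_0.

S(n) = (n + 1)/(2*(n + 3))

Compute t_(k+1)/t_k: get (k + 2)/(k + 4).
Factor: A=k + 2; B=k + 4; C=1.
Key eq: (k + 2)·f(k+1) = (k + 3)·f(k) + (1).
Bound: deg f ≤ 1.
Match coefficients ⇒ f(k) = k/2.
So s_k = (B(k−1)f/C)·t_k = (k*(k + 3)/2)·t_k = k/(2*(k + 2)).
Check: Δs_k = 1/(k**2 + 5*k + 6). ✓
s_(n+1) = (n + 1)/(2*(n + 3)) and s_(0) = 0, so S(n) = (n + 1)/(2*(n + 3)).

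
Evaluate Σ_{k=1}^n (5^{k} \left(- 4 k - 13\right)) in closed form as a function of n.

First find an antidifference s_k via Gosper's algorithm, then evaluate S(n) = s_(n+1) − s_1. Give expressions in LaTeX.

S(n) = - 5 \cdot 5^{n} n - 15 \cdot 5^{n} + 15

Compute t_(k+1)/t_k: get 5*(4*k + 17)/(4*k + 13).
A = 5, B = 1, C = k + 13/4.
Need (5)·f(k+1) − (1)·f(k) = k + 13/4.
deg f ≤ 1 (via 0,0,1).
A polynomial solution: f(k) = (k + 2)/4.
Then R = B(k−1)f/C = (k + 2)/(4*k + 13), so s_k = R(k)·t_k = 5**k*(-k - 2).
s_(k+1) − s_k = 5**k*(-4*k - 13) = t_k.
s_(n+1) = 5**(n + 1)*(-n - 3) and s_(1) = -15, so S(n) = -5*5**n*n - 15*5**n + 15.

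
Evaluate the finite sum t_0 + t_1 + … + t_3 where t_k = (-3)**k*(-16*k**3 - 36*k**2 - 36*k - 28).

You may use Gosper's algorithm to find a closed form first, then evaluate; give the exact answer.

Σ = 21056

t_(k+1)/t_k = 3*(-4*k**3 - 21*k**2 - 39*k - 29)/(4*k**3 + 9*k**2 + 9*k + 7).
Normal form (A,B,C) = (-3, 1, k**3 + 9*k**2/4 + 9*k/4 + 7/4).
Key eq: (-3)·f(k+1) = (1)·f(k) + (k**3 + 9*k**2/4 + 9*k/4 + 7/4).
deg f ≤ 3 (via 0,0,3).
A polynomial solution: f(k) = -(k + 1)*(k**2 - k + 1)/4.
R(k) = B(k−1)·f(k)/C(k) = -(k + 1)*(k**2 - k + 1)/(4*k**3 + 9*k**2 + 9*k + 7); s_k = R·t_k = 4*(-3)**k*(k**3 + 1).
s_(k+1) − s_k = 4*(-3)**k*(-k**3 - 3*(k + 1)**3 - 4) = t_k.
Σ_(k=0)^(3) t_k = s_(4) − s_(0) = 21060 − (4) = 21056.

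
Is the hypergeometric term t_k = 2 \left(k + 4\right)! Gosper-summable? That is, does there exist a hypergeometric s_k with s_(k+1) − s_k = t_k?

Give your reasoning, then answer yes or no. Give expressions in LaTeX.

Compute t_(k+1)/t_k: get k + 5.
Take A(k)=k + 5, B(k)=1, C(k)=1.
Key eq: (k + 5)·f(k+1) = (1)·f(k) + (1).
Bound: deg f ≤ -1.
deg f ≤ -1 is impossible — no certificate.

No; the degree bound rules out any f.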